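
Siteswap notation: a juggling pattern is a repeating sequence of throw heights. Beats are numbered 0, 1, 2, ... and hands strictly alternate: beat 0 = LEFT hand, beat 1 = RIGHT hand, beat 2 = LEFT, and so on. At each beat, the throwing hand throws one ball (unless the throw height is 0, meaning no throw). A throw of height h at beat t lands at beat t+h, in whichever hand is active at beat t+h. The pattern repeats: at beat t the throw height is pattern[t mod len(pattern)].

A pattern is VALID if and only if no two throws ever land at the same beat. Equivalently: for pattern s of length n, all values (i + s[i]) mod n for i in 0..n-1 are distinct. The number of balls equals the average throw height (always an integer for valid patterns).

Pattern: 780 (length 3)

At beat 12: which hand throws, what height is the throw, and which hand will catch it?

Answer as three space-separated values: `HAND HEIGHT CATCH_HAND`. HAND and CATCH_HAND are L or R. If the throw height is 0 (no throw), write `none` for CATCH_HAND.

Answer: L 7 R

Derivation:
Beat 12: 12 mod 2 = 0, so hand = L
Throw height = pattern[12 mod 3] = pattern[0] = 7
Lands at beat 12+7=19, 19 mod 2 = 1, so catch hand = R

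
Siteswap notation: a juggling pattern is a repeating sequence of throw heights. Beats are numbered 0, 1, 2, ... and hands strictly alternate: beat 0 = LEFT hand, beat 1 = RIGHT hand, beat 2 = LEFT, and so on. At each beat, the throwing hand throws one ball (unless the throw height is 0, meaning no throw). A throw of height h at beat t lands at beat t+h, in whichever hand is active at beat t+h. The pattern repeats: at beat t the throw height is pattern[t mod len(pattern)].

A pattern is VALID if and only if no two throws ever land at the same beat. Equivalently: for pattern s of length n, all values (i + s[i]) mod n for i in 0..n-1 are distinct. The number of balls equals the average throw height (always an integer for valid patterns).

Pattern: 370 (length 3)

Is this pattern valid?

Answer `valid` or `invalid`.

Answer: invalid

Derivation:
i=0: (i + s[i]) mod n = (0 + 3) mod 3 = 0
i=1: (i + s[i]) mod n = (1 + 7) mod 3 = 2
i=2: (i + s[i]) mod n = (2 + 0) mod 3 = 2
Residues: [0, 2, 2], distinct: False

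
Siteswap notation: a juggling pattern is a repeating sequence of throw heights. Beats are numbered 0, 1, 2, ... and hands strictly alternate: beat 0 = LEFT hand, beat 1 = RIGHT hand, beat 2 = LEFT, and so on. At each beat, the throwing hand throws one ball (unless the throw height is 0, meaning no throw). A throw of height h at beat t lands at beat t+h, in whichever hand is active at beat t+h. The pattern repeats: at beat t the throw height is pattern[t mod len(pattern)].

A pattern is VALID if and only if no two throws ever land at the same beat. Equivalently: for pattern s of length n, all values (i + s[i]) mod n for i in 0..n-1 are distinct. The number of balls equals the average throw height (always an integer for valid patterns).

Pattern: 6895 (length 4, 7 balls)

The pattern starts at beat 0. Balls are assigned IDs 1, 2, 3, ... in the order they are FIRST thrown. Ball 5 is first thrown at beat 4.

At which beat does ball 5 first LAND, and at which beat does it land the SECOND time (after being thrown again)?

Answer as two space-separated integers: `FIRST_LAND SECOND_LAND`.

Answer: 10 19

Derivation:
Beat 0 (L): throw ball1 h=6 -> lands@6:L; in-air after throw: [b1@6:L]
Beat 1 (R): throw ball2 h=8 -> lands@9:R; in-air after throw: [b1@6:L b2@9:R]
Beat 2 (L): throw ball3 h=9 -> lands@11:R; in-air after throw: [b1@6:L b2@9:R b3@11:R]
Beat 3 (R): throw ball4 h=5 -> lands@8:L; in-air after throw: [b1@6:L b4@8:L b2@9:R b3@11:R]
Beat 4 (L): throw ball5 h=6 -> lands@10:L; in-air after throw: [b1@6:L b4@8:L b2@9:R b5@10:L b3@11:R]
Beat 5 (R): throw ball6 h=8 -> lands@13:R; in-air after throw: [b1@6:L b4@8:L b2@9:R b5@10:L b3@11:R b6@13:R]
Beat 6 (L): throw ball1 h=9 -> lands@15:R; in-air after throw: [b4@8:L b2@9:R b5@10:L b3@11:R b6@13:R b1@15:R]
Beat 7 (R): throw ball7 h=5 -> lands@12:L; in-air after throw: [b4@8:L b2@9:R b5@10:L b3@11:R b7@12:L b6@13:R b1@15:R]
Beat 8 (L): throw ball4 h=6 -> lands@14:L; in-air after throw: [b2@9:R b5@10:L b3@11:R b7@12:L b6@13:R b4@14:L b1@15:R]
Beat 9 (R): throw ball2 h=8 -> lands@17:R; in-air after throw: [b5@10:L b3@11:R b7@12:L b6@13:R b4@14:L b1@15:R b2@17:R]
Beat 10 (L): throw ball5 h=9 -> lands@19:R; in-air after throw: [b3@11:R b7@12:L b6@13:R b4@14:L b1@15:R b2@17:R b5@19:R]
Beat 11 (R): throw ball3 h=5 -> lands@16:L; in-air after throw: [b7@12:L b6@13:R b4@14:L b1@15:R b3@16:L b2@17:R b5@19:R]
Beat 12 (L): throw ball7 h=6 -> lands@18:L; in-air after throw: [b6@13:R b4@14:L b1@15:R b3@16:L b2@17:R b7@18:L b5@19:R]
Beat 13 (R): throw ball6 h=8 -> lands@21:R; in-air after throw: [b4@14:L b1@15:R b3@16:L b2@17:R b7@18:L b5@19:R b6@21:R]
Beat 14 (L): throw ball4 h=9 -> lands@23:R; in-air after throw: [b1@15:R b3@16:L b2@17:R b7@18:L b5@19:R b6@21:R b4@23:R]
Beat 15 (R): throw ball1 h=5 -> lands@20:L; in-air after throw: [b3@16:L b2@17:R b7@18:L b5@19:R b1@20:L b6@21:R b4@23:R]
Beat 16 (L): throw ball3 h=6 -> lands@22:L; in-air after throw: [b2@17:R b7@18:L b5@19:R b1@20:L b6@21:R b3@22:L b4@23:R]
Beat 17 (R): throw ball2 h=8 -> lands@25:R; in-air after throw: [b7@18:L b5@19:R b1@20:L b6@21:R b3@22:L b4@23:R b2@25:R]
Ball 5: thrown@4 h=6 -> first land @10; rethrown@10 h=9 -> second land @19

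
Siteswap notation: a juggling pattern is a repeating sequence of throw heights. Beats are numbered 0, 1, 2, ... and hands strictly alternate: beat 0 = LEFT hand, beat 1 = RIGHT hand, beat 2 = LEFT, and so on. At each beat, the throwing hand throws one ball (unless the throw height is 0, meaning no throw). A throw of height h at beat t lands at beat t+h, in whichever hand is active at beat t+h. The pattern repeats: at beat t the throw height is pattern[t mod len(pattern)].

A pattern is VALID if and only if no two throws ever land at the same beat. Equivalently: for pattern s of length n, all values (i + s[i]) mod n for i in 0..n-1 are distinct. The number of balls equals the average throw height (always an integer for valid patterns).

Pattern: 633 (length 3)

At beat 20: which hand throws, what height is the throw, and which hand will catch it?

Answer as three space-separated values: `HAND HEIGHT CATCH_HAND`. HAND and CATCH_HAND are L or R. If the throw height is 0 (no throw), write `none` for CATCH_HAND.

Beat 20: 20 mod 2 = 0, so hand = L
Throw height = pattern[20 mod 3] = pattern[2] = 3
Lands at beat 20+3=23, 23 mod 2 = 1, so catch hand = R

Answer: L 3 R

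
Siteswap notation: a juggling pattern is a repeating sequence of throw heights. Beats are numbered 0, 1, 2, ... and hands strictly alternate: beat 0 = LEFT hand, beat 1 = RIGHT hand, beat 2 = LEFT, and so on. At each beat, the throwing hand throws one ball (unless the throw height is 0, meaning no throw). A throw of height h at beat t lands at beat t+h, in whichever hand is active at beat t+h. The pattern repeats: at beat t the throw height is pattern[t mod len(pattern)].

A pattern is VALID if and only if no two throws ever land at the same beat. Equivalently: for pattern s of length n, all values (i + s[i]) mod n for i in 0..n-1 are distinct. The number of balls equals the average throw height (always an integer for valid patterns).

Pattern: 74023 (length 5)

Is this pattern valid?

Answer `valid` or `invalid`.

i=0: (i + s[i]) mod n = (0 + 7) mod 5 = 2
i=1: (i + s[i]) mod n = (1 + 4) mod 5 = 0
i=2: (i + s[i]) mod n = (2 + 0) mod 5 = 2
i=3: (i + s[i]) mod n = (3 + 2) mod 5 = 0
i=4: (i + s[i]) mod n = (4 + 3) mod 5 = 2
Residues: [2, 0, 2, 0, 2], distinct: False

Answer: invalid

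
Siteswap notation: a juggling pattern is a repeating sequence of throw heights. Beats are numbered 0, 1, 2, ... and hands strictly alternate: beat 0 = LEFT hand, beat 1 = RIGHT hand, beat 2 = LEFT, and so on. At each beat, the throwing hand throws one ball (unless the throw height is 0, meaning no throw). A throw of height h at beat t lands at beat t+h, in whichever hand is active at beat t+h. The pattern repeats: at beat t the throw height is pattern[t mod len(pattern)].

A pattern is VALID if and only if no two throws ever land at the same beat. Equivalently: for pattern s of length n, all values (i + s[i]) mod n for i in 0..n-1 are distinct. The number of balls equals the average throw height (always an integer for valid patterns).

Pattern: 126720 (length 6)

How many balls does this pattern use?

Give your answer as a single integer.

Answer: 3

Derivation:
Pattern = [1, 2, 6, 7, 2, 0], length n = 6
  position 0: throw height = 1, running sum = 1
  position 1: throw height = 2, running sum = 3
  position 2: throw height = 6, running sum = 9
  position 3: throw height = 7, running sum = 16
  position 4: throw height = 2, running sum = 18
  position 5: throw height = 0, running sum = 18
Total sum = 18; balls = sum / n = 18 / 6 = 3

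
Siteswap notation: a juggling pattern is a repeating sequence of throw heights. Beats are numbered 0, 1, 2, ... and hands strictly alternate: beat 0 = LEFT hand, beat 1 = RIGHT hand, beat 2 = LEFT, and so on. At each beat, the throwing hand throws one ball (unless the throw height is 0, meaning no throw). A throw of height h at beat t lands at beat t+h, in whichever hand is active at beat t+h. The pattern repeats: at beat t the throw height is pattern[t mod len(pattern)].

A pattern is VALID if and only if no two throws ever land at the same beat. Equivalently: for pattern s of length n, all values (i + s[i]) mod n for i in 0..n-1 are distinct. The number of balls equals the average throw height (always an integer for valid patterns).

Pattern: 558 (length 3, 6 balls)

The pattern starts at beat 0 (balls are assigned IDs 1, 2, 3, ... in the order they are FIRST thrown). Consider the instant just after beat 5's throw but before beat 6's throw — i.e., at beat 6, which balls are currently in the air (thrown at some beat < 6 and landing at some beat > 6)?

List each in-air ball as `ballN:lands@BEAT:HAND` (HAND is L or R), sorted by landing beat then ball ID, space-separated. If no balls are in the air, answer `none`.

Beat 0 (L): throw ball1 h=5 -> lands@5:R; in-air after throw: [b1@5:R]
Beat 1 (R): throw ball2 h=5 -> lands@6:L; in-air after throw: [b1@5:R b2@6:L]
Beat 2 (L): throw ball3 h=8 -> lands@10:L; in-air after throw: [b1@5:R b2@6:L b3@10:L]
Beat 3 (R): throw ball4 h=5 -> lands@8:L; in-air after throw: [b1@5:R b2@6:L b4@8:L b3@10:L]
Beat 4 (L): throw ball5 h=5 -> lands@9:R; in-air after throw: [b1@5:R b2@6:L b4@8:L b5@9:R b3@10:L]
Beat 5 (R): throw ball1 h=8 -> lands@13:R; in-air after throw: [b2@6:L b4@8:L b5@9:R b3@10:L b1@13:R]
Beat 6 (L): throw ball2 h=5 -> lands@11:R; in-air after throw: [b4@8:L b5@9:R b3@10:L b2@11:R b1@13:R]

Answer: ball4:lands@8:L ball5:lands@9:R ball3:lands@10:L ball1:lands@13:R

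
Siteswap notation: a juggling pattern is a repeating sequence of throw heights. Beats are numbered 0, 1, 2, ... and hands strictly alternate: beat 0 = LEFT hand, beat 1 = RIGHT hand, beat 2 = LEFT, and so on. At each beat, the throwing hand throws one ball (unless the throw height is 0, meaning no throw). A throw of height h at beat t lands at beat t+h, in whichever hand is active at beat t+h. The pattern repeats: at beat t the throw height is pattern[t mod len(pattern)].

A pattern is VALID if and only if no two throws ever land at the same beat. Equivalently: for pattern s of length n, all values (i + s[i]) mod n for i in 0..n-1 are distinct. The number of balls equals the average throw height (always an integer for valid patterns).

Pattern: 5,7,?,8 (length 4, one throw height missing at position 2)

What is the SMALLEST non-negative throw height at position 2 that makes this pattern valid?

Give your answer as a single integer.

i=0: (0 + 5) mod 4 = 1
i=1: (1 + 7) mod 4 = 0
i=2: s[i]=? (unknown)
i=3: (3 + 8) mod 4 = 3
Known residues: [0, 1, 3]; need a permutation of 0..3, so missing residue r = 2
Need (2 + s) mod 4 = 2; smallest s = (2 - 2) mod 4 = 0

Answer: 0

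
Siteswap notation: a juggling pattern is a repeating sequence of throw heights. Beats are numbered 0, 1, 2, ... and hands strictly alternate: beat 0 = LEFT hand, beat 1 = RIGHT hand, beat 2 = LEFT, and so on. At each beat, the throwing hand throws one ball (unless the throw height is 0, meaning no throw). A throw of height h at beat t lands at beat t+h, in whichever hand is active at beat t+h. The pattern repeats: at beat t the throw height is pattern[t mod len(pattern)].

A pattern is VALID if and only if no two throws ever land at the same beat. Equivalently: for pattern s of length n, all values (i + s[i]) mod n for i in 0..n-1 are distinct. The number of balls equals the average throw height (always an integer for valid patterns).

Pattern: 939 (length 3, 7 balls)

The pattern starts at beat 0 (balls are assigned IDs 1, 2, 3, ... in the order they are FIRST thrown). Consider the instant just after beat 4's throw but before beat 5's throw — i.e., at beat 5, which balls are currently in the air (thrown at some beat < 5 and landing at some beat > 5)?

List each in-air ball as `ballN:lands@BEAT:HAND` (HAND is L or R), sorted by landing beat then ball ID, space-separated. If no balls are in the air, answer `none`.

Beat 0 (L): throw ball1 h=9 -> lands@9:R; in-air after throw: [b1@9:R]
Beat 1 (R): throw ball2 h=3 -> lands@4:L; in-air after throw: [b2@4:L b1@9:R]
Beat 2 (L): throw ball3 h=9 -> lands@11:R; in-air after throw: [b2@4:L b1@9:R b3@11:R]
Beat 3 (R): throw ball4 h=9 -> lands@12:L; in-air after throw: [b2@4:L b1@9:R b3@11:R b4@12:L]
Beat 4 (L): throw ball2 h=3 -> lands@7:R; in-air after throw: [b2@7:R b1@9:R b3@11:R b4@12:L]
Beat 5 (R): throw ball5 h=9 -> lands@14:L; in-air after throw: [b2@7:R b1@9:R b3@11:R b4@12:L b5@14:L]

Answer: ball2:lands@7:R ball1:lands@9:R ball3:lands@11:R ball4:lands@12:L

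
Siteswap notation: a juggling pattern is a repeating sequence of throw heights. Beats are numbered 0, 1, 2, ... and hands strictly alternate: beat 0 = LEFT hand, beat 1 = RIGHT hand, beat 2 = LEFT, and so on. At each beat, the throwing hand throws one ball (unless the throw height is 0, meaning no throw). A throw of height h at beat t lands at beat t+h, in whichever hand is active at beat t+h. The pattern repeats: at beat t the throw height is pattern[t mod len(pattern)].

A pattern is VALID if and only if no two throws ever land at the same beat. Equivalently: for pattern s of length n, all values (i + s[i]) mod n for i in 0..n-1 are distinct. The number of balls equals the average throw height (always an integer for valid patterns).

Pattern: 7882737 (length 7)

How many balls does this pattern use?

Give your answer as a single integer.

Pattern = [7, 8, 8, 2, 7, 3, 7], length n = 7
  position 0: throw height = 7, running sum = 7
  position 1: throw height = 8, running sum = 15
  position 2: throw height = 8, running sum = 23
  position 3: throw height = 2, running sum = 25
  position 4: throw height = 7, running sum = 32
  position 5: throw height = 3, running sum = 35
  position 6: throw height = 7, running sum = 42
Total sum = 42; balls = sum / n = 42 / 7 = 6

Answer: 6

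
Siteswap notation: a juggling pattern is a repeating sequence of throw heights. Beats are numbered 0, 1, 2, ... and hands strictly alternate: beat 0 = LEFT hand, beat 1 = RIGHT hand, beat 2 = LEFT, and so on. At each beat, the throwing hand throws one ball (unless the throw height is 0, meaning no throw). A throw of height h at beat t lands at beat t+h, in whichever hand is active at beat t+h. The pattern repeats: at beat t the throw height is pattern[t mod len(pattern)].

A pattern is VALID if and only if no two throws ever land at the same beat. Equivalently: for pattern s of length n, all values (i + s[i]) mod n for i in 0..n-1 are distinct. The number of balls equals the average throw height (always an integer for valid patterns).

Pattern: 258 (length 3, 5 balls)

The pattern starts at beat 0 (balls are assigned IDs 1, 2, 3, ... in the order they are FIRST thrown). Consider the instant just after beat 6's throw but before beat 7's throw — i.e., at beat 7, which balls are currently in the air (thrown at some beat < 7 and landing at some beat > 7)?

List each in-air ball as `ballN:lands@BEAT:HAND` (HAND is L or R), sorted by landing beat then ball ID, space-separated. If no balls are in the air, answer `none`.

Beat 0 (L): throw ball1 h=2 -> lands@2:L; in-air after throw: [b1@2:L]
Beat 1 (R): throw ball2 h=5 -> lands@6:L; in-air after throw: [b1@2:L b2@6:L]
Beat 2 (L): throw ball1 h=8 -> lands@10:L; in-air after throw: [b2@6:L b1@10:L]
Beat 3 (R): throw ball3 h=2 -> lands@5:R; in-air after throw: [b3@5:R b2@6:L b1@10:L]
Beat 4 (L): throw ball4 h=5 -> lands@9:R; in-air after throw: [b3@5:R b2@6:L b4@9:R b1@10:L]
Beat 5 (R): throw ball3 h=8 -> lands@13:R; in-air after throw: [b2@6:L b4@9:R b1@10:L b3@13:R]
Beat 6 (L): throw ball2 h=2 -> lands@8:L; in-air after throw: [b2@8:L b4@9:R b1@10:L b3@13:R]
Beat 7 (R): throw ball5 h=5 -> lands@12:L; in-air after throw: [b2@8:L b4@9:R b1@10:L b5@12:L b3@13:R]

Answer: ball2:lands@8:L ball4:lands@9:R ball1:lands@10:L ball3:lands@13:R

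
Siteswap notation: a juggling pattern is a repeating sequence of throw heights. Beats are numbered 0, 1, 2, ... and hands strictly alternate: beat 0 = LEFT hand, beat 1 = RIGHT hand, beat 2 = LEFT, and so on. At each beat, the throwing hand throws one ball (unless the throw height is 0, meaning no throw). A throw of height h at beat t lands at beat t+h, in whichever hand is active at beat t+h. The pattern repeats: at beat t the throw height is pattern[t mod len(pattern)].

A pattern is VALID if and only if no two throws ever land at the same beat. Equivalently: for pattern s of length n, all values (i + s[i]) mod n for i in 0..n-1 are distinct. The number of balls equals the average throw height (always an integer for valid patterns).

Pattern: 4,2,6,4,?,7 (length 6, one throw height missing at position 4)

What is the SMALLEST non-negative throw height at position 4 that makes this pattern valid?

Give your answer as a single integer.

Answer: 1

Derivation:
i=0: (0 + 4) mod 6 = 4
i=1: (1 + 2) mod 6 = 3
i=2: (2 + 6) mod 6 = 2
i=3: (3 + 4) mod 6 = 1
i=4: s[i]=? (unknown)
i=5: (5 + 7) mod 6 = 0
Known residues: [0, 1, 2, 3, 4]; need a permutation of 0..5, so missing residue r = 5
Need (4 + s) mod 6 = 5; smallest s = (5 - 4) mod 6 = 1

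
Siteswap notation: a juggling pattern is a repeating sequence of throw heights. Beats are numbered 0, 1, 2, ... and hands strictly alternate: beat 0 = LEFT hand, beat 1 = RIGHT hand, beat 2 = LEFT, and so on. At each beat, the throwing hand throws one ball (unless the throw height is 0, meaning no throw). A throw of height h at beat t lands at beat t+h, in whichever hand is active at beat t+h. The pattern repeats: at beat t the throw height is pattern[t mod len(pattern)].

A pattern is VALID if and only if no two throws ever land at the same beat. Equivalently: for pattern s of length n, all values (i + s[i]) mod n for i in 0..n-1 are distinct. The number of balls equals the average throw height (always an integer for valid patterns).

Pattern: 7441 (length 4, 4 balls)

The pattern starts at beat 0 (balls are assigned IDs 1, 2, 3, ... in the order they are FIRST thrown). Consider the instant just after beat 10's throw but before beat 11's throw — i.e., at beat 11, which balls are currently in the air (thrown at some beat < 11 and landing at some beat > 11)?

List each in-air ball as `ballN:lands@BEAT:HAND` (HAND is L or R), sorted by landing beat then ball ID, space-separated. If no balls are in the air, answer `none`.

Beat 0 (L): throw ball1 h=7 -> lands@7:R; in-air after throw: [b1@7:R]
Beat 1 (R): throw ball2 h=4 -> lands@5:R; in-air after throw: [b2@5:R b1@7:R]
Beat 2 (L): throw ball3 h=4 -> lands@6:L; in-air after throw: [b2@5:R b3@6:L b1@7:R]
Beat 3 (R): throw ball4 h=1 -> lands@4:L; in-air after throw: [b4@4:L b2@5:R b3@6:L b1@7:R]
Beat 4 (L): throw ball4 h=7 -> lands@11:R; in-air after throw: [b2@5:R b3@6:L b1@7:R b4@11:R]
Beat 5 (R): throw ball2 h=4 -> lands@9:R; in-air after throw: [b3@6:L b1@7:R b2@9:R b4@11:R]
Beat 6 (L): throw ball3 h=4 -> lands@10:L; in-air after throw: [b1@7:R b2@9:R b3@10:L b4@11:R]
Beat 7 (R): throw ball1 h=1 -> lands@8:L; in-air after throw: [b1@8:L b2@9:R b3@10:L b4@11:R]
Beat 8 (L): throw ball1 h=7 -> lands@15:R; in-air after throw: [b2@9:R b3@10:L b4@11:R b1@15:R]
Beat 9 (R): throw ball2 h=4 -> lands@13:R; in-air after throw: [b3@10:L b4@11:R b2@13:R b1@15:R]
Beat 10 (L): throw ball3 h=4 -> lands@14:L; in-air after throw: [b4@11:R b2@13:R b3@14:L b1@15:R]
Beat 11 (R): throw ball4 h=1 -> lands@12:L; in-air after throw: [b4@12:L b2@13:R b3@14:L b1@15:R]

Answer: ball2:lands@13:R ball3:lands@14:L ball1:lands@15:R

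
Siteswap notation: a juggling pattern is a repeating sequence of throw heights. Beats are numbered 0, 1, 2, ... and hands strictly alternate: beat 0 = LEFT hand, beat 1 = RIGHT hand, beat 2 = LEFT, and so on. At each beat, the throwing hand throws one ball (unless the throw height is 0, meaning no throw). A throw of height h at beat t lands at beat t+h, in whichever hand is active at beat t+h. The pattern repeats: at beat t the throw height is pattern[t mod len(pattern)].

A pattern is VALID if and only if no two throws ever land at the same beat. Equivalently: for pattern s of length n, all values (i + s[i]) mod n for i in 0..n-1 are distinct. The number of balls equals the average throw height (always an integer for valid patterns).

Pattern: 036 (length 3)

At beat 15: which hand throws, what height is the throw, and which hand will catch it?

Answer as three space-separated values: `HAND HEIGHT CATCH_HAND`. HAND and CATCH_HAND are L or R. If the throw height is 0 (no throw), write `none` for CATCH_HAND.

Beat 15: 15 mod 2 = 1, so hand = R
Throw height = pattern[15 mod 3] = pattern[0] = 0

Answer: R 0 none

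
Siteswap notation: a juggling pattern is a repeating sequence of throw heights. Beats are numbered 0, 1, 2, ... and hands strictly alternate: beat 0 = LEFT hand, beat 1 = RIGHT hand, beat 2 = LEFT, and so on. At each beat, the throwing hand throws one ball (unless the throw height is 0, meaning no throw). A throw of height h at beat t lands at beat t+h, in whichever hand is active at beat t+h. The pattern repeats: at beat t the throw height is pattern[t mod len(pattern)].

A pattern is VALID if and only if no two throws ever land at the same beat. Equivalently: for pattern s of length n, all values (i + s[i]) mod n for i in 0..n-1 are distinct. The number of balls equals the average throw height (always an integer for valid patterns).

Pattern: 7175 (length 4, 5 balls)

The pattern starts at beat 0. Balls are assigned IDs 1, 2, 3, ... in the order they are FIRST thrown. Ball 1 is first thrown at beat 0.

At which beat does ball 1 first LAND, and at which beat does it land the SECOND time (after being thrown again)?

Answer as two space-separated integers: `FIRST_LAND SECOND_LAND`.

Answer: 7 12

Derivation:
Beat 0 (L): throw ball1 h=7 -> lands@7:R; in-air after throw: [b1@7:R]
Beat 1 (R): throw ball2 h=1 -> lands@2:L; in-air after throw: [b2@2:L b1@7:R]
Beat 2 (L): throw ball2 h=7 -> lands@9:R; in-air after throw: [b1@7:R b2@9:R]
Beat 3 (R): throw ball3 h=5 -> lands@8:L; in-air after throw: [b1@7:R b3@8:L b2@9:R]
Beat 4 (L): throw ball4 h=7 -> lands@11:R; in-air after throw: [b1@7:R b3@8:L b2@9:R b4@11:R]
Beat 5 (R): throw ball5 h=1 -> lands@6:L; in-air after throw: [b5@6:L b1@7:R b3@8:L b2@9:R b4@11:R]
Beat 6 (L): throw ball5 h=7 -> lands@13:R; in-air after throw: [b1@7:R b3@8:L b2@9:R b4@11:R b5@13:R]
Beat 7 (R): throw ball1 h=5 -> lands@12:L; in-air after throw: [b3@8:L b2@9:R b4@11:R b1@12:L b5@13:R]
Beat 8 (L): throw ball3 h=7 -> lands@15:R; in-air after throw: [b2@9:R b4@11:R b1@12:L b5@13:R b3@15:R]
Beat 9 (R): throw ball2 h=1 -> lands@10:L; in-air after throw: [b2@10:L b4@11:R b1@12:L b5@13:R b3@15:R]
Beat 10 (L): throw ball2 h=7 -> lands@17:R; in-air after throw: [b4@11:R b1@12:L b5@13:R b3@15:R b2@17:R]
Beat 11 (R): throw ball4 h=5 -> lands@16:L; in-air after throw: [b1@12:L b5@13:R b3@15:R b4@16:L b2@17:R]
Beat 12 (L): throw ball1 h=7 -> lands@19:R; in-air after throw: [b5@13:R b3@15:R b4@16:L b2@17:R b1@19:R]
Ball 1: thrown@0 h=7 -> first land @7; rethrown@7 h=5 -> second land @12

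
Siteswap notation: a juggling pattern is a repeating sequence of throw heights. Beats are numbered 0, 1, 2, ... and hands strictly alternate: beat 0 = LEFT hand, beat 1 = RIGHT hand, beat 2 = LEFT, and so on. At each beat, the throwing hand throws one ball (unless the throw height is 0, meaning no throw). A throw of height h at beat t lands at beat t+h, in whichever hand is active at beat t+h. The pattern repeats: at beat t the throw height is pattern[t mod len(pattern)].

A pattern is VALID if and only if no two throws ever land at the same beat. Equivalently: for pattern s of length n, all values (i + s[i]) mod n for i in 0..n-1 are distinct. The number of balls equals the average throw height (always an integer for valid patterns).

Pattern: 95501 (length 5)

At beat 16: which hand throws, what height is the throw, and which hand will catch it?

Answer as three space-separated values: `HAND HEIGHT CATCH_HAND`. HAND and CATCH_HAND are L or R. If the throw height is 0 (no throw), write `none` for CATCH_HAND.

Answer: L 5 R

Derivation:
Beat 16: 16 mod 2 = 0, so hand = L
Throw height = pattern[16 mod 5] = pattern[1] = 5
Lands at beat 16+5=21, 21 mod 2 = 1, so catch hand = R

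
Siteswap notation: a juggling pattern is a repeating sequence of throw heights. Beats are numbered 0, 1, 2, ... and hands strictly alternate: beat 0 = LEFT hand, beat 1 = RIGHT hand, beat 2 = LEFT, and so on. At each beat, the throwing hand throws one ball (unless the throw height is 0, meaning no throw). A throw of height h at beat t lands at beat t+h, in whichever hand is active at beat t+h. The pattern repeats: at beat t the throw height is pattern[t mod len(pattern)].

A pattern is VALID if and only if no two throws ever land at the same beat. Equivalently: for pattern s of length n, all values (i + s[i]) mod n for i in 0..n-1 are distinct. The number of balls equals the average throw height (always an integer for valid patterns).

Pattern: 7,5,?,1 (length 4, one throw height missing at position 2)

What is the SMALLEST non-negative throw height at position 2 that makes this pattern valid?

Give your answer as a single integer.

i=0: (0 + 7) mod 4 = 3
i=1: (1 + 5) mod 4 = 2
i=2: s[i]=? (unknown)
i=3: (3 + 1) mod 4 = 0
Known residues: [0, 2, 3]; need a permutation of 0..3, so missing residue r = 1
Need (2 + s) mod 4 = 1; smallest s = (1 - 2) mod 4 = 3

Answer: 3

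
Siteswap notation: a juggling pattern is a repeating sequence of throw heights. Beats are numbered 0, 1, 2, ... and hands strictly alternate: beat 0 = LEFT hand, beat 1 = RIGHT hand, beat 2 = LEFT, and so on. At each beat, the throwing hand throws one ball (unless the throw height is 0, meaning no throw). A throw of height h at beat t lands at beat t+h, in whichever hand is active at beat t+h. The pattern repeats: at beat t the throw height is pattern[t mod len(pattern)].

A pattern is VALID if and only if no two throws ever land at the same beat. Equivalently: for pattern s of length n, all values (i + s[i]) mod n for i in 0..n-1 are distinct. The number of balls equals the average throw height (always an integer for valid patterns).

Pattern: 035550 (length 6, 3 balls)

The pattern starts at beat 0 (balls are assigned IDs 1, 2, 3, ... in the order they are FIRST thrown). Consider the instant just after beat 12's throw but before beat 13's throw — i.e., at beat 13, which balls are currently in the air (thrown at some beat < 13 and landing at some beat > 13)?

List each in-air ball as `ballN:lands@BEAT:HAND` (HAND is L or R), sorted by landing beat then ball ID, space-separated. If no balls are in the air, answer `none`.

Beat 1 (R): throw ball1 h=3 -> lands@4:L; in-air after throw: [b1@4:L]
Beat 2 (L): throw ball2 h=5 -> lands@7:R; in-air after throw: [b1@4:L b2@7:R]
Beat 3 (R): throw ball3 h=5 -> lands@8:L; in-air after throw: [b1@4:L b2@7:R b3@8:L]
Beat 4 (L): throw ball1 h=5 -> lands@9:R; in-air after throw: [b2@7:R b3@8:L b1@9:R]
Beat 7 (R): throw ball2 h=3 -> lands@10:L; in-air after throw: [b3@8:L b1@9:R b2@10:L]
Beat 8 (L): throw ball3 h=5 -> lands@13:R; in-air after throw: [b1@9:R b2@10:L b3@13:R]
Beat 9 (R): throw ball1 h=5 -> lands@14:L; in-air after throw: [b2@10:L b3@13:R b1@14:L]
Beat 10 (L): throw ball2 h=5 -> lands@15:R; in-air after throw: [b3@13:R b1@14:L b2@15:R]
Beat 13 (R): throw ball3 h=3 -> lands@16:L; in-air after throw: [b1@14:L b2@15:R b3@16:L]

Answer: ball1:lands@14:L ball2:lands@15:R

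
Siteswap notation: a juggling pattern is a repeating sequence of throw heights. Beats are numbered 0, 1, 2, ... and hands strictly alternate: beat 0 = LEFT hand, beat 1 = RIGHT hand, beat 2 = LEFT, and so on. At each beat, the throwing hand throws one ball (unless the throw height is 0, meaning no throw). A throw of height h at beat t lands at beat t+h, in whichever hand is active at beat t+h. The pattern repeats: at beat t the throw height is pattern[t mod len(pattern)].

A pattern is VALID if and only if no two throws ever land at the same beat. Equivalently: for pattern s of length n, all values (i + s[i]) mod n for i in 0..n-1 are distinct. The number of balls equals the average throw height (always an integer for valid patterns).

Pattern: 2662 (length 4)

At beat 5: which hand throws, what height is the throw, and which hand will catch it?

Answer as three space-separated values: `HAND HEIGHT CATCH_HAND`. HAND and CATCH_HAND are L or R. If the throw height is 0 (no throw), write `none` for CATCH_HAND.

Answer: R 6 R

Derivation:
Beat 5: 5 mod 2 = 1, so hand = R
Throw height = pattern[5 mod 4] = pattern[1] = 6
Lands at beat 5+6=11, 11 mod 2 = 1, so catch hand = R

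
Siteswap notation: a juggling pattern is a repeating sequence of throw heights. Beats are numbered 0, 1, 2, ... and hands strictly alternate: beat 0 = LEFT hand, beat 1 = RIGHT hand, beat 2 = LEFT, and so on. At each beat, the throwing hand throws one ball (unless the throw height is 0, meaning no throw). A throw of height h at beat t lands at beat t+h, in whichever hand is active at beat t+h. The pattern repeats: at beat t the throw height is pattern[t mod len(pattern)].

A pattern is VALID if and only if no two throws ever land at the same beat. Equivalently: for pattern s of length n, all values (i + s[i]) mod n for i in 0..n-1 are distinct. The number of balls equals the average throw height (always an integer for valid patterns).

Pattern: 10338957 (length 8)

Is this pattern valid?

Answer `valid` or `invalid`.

Answer: invalid

Derivation:
i=0: (i + s[i]) mod n = (0 + 1) mod 8 = 1
i=1: (i + s[i]) mod n = (1 + 0) mod 8 = 1
i=2: (i + s[i]) mod n = (2 + 3) mod 8 = 5
i=3: (i + s[i]) mod n = (3 + 3) mod 8 = 6
i=4: (i + s[i]) mod n = (4 + 8) mod 8 = 4
i=5: (i + s[i]) mod n = (5 + 9) mod 8 = 6
i=6: (i + s[i]) mod n = (6 + 5) mod 8 = 3
i=7: (i + s[i]) mod n = (7 + 7) mod 8 = 6
Residues: [1, 1, 5, 6, 4, 6, 3, 6], distinct: False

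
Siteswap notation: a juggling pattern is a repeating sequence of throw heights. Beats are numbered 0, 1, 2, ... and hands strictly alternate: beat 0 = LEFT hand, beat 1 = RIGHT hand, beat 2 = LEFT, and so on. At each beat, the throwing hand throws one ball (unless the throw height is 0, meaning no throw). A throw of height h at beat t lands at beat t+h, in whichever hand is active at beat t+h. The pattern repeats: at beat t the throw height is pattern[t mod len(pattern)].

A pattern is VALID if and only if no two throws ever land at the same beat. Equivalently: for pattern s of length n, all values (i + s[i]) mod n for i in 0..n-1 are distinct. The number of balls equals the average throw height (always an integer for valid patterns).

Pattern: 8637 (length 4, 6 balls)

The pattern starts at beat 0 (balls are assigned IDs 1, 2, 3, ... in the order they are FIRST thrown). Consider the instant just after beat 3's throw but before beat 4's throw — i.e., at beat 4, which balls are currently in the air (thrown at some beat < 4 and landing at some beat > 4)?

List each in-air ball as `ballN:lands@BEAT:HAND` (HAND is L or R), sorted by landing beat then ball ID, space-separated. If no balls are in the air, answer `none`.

Answer: ball3:lands@5:R ball2:lands@7:R ball1:lands@8:L ball4:lands@10:L

Derivation:
Beat 0 (L): throw ball1 h=8 -> lands@8:L; in-air after throw: [b1@8:L]
Beat 1 (R): throw ball2 h=6 -> lands@7:R; in-air after throw: [b2@7:R b1@8:L]
Beat 2 (L): throw ball3 h=3 -> lands@5:R; in-air after throw: [b3@5:R b2@7:R b1@8:L]
Beat 3 (R): throw ball4 h=7 -> lands@10:L; in-air after throw: [b3@5:R b2@7:R b1@8:L b4@10:L]
Beat 4 (L): throw ball5 h=8 -> lands@12:L; in-air after throw: [b3@5:R b2@7:R b1@8:L b4@10:L b5@12:L]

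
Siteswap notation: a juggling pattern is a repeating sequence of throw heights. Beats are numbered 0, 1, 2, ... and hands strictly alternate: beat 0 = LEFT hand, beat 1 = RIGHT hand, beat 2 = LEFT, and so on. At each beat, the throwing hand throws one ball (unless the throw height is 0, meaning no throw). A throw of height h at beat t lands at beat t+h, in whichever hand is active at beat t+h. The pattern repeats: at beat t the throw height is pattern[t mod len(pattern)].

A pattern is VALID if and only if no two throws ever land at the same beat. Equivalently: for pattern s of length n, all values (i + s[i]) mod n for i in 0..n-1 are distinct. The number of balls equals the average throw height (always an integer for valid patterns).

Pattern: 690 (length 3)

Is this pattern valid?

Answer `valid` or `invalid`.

i=0: (i + s[i]) mod n = (0 + 6) mod 3 = 0
i=1: (i + s[i]) mod n = (1 + 9) mod 3 = 1
i=2: (i + s[i]) mod n = (2 + 0) mod 3 = 2
Residues: [0, 1, 2], distinct: True

Answer: valid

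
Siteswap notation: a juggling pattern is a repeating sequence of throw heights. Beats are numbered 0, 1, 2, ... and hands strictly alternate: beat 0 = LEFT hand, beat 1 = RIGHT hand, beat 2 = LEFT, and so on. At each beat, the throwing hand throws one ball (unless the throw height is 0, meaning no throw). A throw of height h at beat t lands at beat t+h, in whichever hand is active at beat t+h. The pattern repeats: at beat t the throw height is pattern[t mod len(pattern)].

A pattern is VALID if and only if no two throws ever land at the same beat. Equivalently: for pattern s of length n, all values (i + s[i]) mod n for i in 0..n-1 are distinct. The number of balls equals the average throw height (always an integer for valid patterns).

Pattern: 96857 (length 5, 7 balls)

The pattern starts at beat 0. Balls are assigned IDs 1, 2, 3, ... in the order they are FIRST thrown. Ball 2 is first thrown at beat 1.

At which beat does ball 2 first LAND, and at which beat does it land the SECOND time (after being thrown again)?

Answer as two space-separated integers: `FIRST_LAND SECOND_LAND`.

Beat 0 (L): throw ball1 h=9 -> lands@9:R; in-air after throw: [b1@9:R]
Beat 1 (R): throw ball2 h=6 -> lands@7:R; in-air after throw: [b2@7:R b1@9:R]
Beat 2 (L): throw ball3 h=8 -> lands@10:L; in-air after throw: [b2@7:R b1@9:R b3@10:L]
Beat 3 (R): throw ball4 h=5 -> lands@8:L; in-air after throw: [b2@7:R b4@8:L b1@9:R b3@10:L]
Beat 4 (L): throw ball5 h=7 -> lands@11:R; in-air after throw: [b2@7:R b4@8:L b1@9:R b3@10:L b5@11:R]
Beat 5 (R): throw ball6 h=9 -> lands@14:L; in-air after throw: [b2@7:R b4@8:L b1@9:R b3@10:L b5@11:R b6@14:L]
Beat 6 (L): throw ball7 h=6 -> lands@12:L; in-air after throw: [b2@7:R b4@8:L b1@9:R b3@10:L b5@11:R b7@12:L b6@14:L]
Beat 7 (R): throw ball2 h=8 -> lands@15:R; in-air after throw: [b4@8:L b1@9:R b3@10:L b5@11:R b7@12:L b6@14:L b2@15:R]
Beat 8 (L): throw ball4 h=5 -> lands@13:R; in-air after throw: [b1@9:R b3@10:L b5@11:R b7@12:L b4@13:R b6@14:L b2@15:R]
Beat 9 (R): throw ball1 h=7 -> lands@16:L; in-air after throw: [b3@10:L b5@11:R b7@12:L b4@13:R b6@14:L b2@15:R b1@16:L]
Beat 10 (L): throw ball3 h=9 -> lands@19:R; in-air after throw: [b5@11:R b7@12:L b4@13:R b6@14:L b2@15:R b1@16:L b3@19:R]
Beat 11 (R): throw ball5 h=6 -> lands@17:R; in-air after throw: [b7@12:L b4@13:R b6@14:L b2@15:R b1@16:L b5@17:R b3@19:R]
Beat 12 (L): throw ball7 h=8 -> lands@20:L; in-air after throw: [b4@13:R b6@14:L b2@15:R b1@16:L b5@17:R b3@19:R b7@20:L]
Beat 13 (R): throw ball4 h=5 -> lands@18:L; in-air after throw: [b6@14:L b2@15:R b1@16:L b5@17:R b4@18:L b3@19:R b7@20:L]
Ball 2: thrown@1 h=6 -> first land @7; rethrown@7 h=8 -> second land @15

Answer: 7 15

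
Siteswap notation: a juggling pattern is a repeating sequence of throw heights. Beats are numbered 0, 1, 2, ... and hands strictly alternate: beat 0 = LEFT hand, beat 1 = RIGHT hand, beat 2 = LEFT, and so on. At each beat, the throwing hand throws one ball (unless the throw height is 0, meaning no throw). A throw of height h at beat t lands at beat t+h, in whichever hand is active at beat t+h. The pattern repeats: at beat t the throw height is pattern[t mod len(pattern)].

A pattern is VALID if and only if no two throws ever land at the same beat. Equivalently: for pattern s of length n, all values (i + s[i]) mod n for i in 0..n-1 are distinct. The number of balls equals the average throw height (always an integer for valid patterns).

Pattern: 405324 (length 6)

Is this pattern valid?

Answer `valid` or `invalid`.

Answer: invalid

Derivation:
i=0: (i + s[i]) mod n = (0 + 4) mod 6 = 4
i=1: (i + s[i]) mod n = (1 + 0) mod 6 = 1
i=2: (i + s[i]) mod n = (2 + 5) mod 6 = 1
i=3: (i + s[i]) mod n = (3 + 3) mod 6 = 0
i=4: (i + s[i]) mod n = (4 + 2) mod 6 = 0
i=5: (i + s[i]) mod n = (5 + 4) mod 6 = 3
Residues: [4, 1, 1, 0, 0, 3], distinct: False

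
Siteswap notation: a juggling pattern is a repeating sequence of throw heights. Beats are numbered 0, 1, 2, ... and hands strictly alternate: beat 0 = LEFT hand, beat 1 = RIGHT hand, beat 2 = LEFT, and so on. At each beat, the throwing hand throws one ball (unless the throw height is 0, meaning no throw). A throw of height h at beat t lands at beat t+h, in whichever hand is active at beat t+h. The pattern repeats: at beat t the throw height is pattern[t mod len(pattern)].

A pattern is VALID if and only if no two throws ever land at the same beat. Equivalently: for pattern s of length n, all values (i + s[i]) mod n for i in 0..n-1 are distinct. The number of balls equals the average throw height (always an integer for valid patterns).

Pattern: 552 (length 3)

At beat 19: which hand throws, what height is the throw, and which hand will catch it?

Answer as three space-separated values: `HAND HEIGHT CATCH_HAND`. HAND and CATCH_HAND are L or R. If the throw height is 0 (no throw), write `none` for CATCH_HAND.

Beat 19: 19 mod 2 = 1, so hand = R
Throw height = pattern[19 mod 3] = pattern[1] = 5
Lands at beat 19+5=24, 24 mod 2 = 0, so catch hand = L

Answer: R 5 L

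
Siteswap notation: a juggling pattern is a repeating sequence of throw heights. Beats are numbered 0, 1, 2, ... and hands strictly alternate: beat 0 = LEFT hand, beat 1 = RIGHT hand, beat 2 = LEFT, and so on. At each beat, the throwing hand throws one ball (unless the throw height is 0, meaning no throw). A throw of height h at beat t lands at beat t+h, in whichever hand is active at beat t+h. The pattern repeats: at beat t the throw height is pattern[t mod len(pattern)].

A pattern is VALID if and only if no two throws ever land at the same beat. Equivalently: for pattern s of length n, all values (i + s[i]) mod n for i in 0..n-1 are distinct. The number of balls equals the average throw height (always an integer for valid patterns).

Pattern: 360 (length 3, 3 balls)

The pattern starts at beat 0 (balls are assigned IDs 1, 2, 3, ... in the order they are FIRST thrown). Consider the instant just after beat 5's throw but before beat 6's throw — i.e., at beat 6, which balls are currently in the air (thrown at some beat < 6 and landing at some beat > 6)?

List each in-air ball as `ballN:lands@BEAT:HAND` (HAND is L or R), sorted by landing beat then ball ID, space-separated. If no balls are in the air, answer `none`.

Beat 0 (L): throw ball1 h=3 -> lands@3:R; in-air after throw: [b1@3:R]
Beat 1 (R): throw ball2 h=6 -> lands@7:R; in-air after throw: [b1@3:R b2@7:R]
Beat 3 (R): throw ball1 h=3 -> lands@6:L; in-air after throw: [b1@6:L b2@7:R]
Beat 4 (L): throw ball3 h=6 -> lands@10:L; in-air after throw: [b1@6:L b2@7:R b3@10:L]
Beat 6 (L): throw ball1 h=3 -> lands@9:R; in-air after throw: [b2@7:R b1@9:R b3@10:L]

Answer: ball2:lands@7:R ball3:lands@10:L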